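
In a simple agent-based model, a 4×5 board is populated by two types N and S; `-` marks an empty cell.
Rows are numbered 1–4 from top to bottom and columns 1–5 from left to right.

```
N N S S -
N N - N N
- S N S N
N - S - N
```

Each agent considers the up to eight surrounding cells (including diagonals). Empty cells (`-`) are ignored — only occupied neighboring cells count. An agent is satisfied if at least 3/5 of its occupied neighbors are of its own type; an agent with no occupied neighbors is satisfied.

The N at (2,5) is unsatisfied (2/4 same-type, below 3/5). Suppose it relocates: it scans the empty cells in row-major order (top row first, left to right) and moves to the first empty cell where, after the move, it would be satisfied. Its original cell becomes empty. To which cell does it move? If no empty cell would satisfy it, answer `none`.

Vacating (2,5). Empty cells in order:
  (1,5): 1/2 same-type → still unsatisfied.
  (2,3): 4/8 same-type → still unsatisfied.
  (3,1): 3/4 same-type → satisfied — stop here.

(3,1)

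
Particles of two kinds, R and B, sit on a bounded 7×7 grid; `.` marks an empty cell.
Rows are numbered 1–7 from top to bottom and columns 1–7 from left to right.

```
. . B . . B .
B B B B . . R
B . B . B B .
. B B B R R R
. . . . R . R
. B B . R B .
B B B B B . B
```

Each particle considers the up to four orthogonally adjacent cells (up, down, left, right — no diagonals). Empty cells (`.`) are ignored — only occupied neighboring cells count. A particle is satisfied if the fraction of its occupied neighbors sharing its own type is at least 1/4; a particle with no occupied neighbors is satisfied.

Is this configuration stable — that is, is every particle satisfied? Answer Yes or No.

Row 1: (1,3)B 1/1 ✓ · (1,6)B 0/0 ✓
Row 2: (2,1)B 2/2 ✓ · (2,2)B 2/2 ✓ · (2,3)B 4/4 ✓ · (2,4)B 1/1 ✓ · (2,7)R 0/0 ✓
Row 3: (3,1)B 1/1 ✓ · (3,3)B 2/2 ✓ · (3,5)B 1/2 ✓ · (3,6)B 1/2 ✓
Row 4: (4,2)B 1/1 ✓ · (4,3)B 3/3 ✓ · (4,4)B 1/2 ✓ · (4,5)R 2/4 ✓ · (4,6)R 2/3 ✓ · (4,7)R 2/2 ✓
Row 5: (5,5)R 2/2 ✓ · (5,7)R 1/1 ✓
Row 6: (6,2)B 2/2 ✓ · (6,3)B 2/2 ✓ · (6,5)R 1/3 ✓ · (6,6)B 0/1 ✗
Row 7: (7,1)B 1/1 ✓ · (7,2)B 3/3 ✓ · (7,3)B 3/3 ✓ · (7,4)B 2/2 ✓ · (7,5)B 1/2 ✓ · (7,7)B 0/0 ✓
For instance (6,6) has only 0/1 same-type neighbors, below 1/4.

No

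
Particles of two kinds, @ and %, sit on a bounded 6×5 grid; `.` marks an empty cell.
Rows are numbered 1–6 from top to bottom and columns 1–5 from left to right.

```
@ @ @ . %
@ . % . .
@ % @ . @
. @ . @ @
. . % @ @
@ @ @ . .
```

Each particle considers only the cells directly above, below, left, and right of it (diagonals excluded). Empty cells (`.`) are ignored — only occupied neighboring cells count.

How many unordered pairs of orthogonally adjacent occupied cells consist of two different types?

7

Scan each occupied cell's neighbors to the right and below so each pair is counted once.
From row 1: 1 unlike of 4 pairs (running 1/4).
From row 2: 1 unlike of 2 pairs (running 2/6).
From row 3: 3 unlike of 4 pairs (running 5/10).
From row 4: 0 unlike of 3 pairs (running 5/13).
From row 5: 2 unlike of 3 pairs (running 7/16).
From row 6: 0 unlike of 2 pairs (running 7/18).
Total adjacent occupied pairs: 18; unlike-type pairs: 7.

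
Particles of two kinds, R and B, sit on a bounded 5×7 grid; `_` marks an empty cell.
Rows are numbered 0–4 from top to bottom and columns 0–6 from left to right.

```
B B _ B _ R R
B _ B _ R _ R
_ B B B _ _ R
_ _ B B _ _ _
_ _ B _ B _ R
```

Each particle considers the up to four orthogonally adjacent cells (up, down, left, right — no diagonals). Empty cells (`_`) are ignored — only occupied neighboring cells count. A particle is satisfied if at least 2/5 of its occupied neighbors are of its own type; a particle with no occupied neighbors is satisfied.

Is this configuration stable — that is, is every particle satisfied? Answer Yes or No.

Yes

Row 0: (0,0)B 2/2 satisfied · (0,1)B 1/1 satisfied · (0,3)B 0/0 satisfied · (0,5)R 1/1 satisfied · (0,6)R 2/2 satisfied
Row 1: (1,0)B 1/1 satisfied · (1,2)B 1/1 satisfied · (1,4)R 0/0 satisfied · (1,6)R 2/2 satisfied
Row 2: (2,1)B 1/1 satisfied · (2,2)B 4/4 satisfied · (2,3)B 2/2 satisfied · (2,6)R 1/1 satisfied
Row 3: (3,2)B 3/3 satisfied · (3,3)B 2/2 satisfied
Row 4: (4,2)B 1/1 satisfied · (4,4)B 0/0 satisfied · (4,6)R 0/0 satisfied
All meet the threshold, so the configuration is stable.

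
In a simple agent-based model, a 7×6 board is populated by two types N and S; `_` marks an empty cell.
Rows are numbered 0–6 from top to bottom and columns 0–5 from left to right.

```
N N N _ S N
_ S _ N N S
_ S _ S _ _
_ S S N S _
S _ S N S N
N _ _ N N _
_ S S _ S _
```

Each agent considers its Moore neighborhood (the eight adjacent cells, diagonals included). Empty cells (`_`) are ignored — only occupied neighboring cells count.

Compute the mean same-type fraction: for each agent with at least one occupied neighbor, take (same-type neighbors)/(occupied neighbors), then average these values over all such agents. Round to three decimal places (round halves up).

0.434

(0,0)N 1/2
(0,1)N 2/3
(0,2)N 2/3
(0,4)S 1/4
(0,5)N 1/3
(1,1)S 1/4
(1,3)N 2/4
(1,4)N 2/5
(1,5)S 1/3
(2,1)S 3/3
(2,3)S 2/5
(3,1)S 4/4
(3,2)S 4/6
(3,3)N 1/6
(3,4)S 2/5
(4,0)S 1/2
(4,2)S 2/5
(4,3)N 3/7
(4,4)S 1/6
(4,5)N 1/3
(5,0)N 0/2
(5,3)N 2/6
(5,4)N 3/5
(6,1)S 1/2
(6,2)S 1/2
(6,4)S 0/2
Sum over 26 agents: 1/2 + 2/3 + 2/3 + 1/4 + 1/3 + 1/4 + 2/4 + 2/5 + 1/3 + 3/3 + 2/5 + 4/4 + 4/6 + 1/6 + 2/5 + 1/2 + 2/5 + 3/7 + 1/6 + 1/3 + 0/2 + 2/6 + 3/5 + 1/2 + 1/2 + 0/2 = 1186/105; mean = 1186/105 ÷ 26 = 593/1365 = 0.434432… → 0.434.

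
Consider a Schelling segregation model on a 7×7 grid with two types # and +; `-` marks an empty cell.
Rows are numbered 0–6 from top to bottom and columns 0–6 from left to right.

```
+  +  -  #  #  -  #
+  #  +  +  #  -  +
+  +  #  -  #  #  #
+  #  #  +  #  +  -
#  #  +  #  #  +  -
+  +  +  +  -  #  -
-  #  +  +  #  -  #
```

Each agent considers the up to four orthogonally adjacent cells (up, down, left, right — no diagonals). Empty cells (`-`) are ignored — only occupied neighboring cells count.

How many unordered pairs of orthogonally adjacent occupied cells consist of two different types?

29

Scan each occupied cell's neighbors to the right and below so each pair is counted once.
Row 0: +(0,0)–+(0,1)= +(0,0)–+(1,0)= +(0,1)–#(1,1)≠ #(0,3)–#(0,4)= #(0,3)–+(1,3)≠ #(0,4)–#(1,4)= #(0,6)–+(1,6)≠  → 3/7 unlike.
Row 1: +(1,0)–#(1,1)≠ +(1,0)–+(2,0)= #(1,1)–+(1,2)≠ #(1,1)–+(2,1)≠ +(1,2)–+(1,3)= +(1,2)–#(2,2)≠ +(1,3)–#(1,4)≠ #(1,4)–#(2,4)= +(1,6)–#(2,6)≠  → 6/9 unlike.
Row 2: +(2,0)–+(2,1)= +(2,0)–+(3,0)= +(2,1)–#(2,2)≠ +(2,1)–#(3,1)≠ #(2,2)–#(3,2)= #(2,4)–#(2,5)= #(2,4)–#(3,4)= #(2,5)–#(2,6)= #(2,5)–+(3,5)≠  → 3/9 unlike.
Row 3: +(3,0)–#(3,1)≠ +(3,0)–#(4,0)≠ #(3,1)–#(3,2)= #(3,1)–#(4,1)= #(3,2)–+(3,3)≠ #(3,2)–+(4,2)≠ +(3,3)–#(3,4)≠ +(3,3)–#(4,3)≠ #(3,4)–+(3,5)≠ #(3,4)–#(4,4)= +(3,5)–+(4,5)=  → 7/11 unlike.
Row 4: #(4,0)–#(4,1)= #(4,0)–+(5,0)≠ #(4,1)–+(4,2)≠ #(4,1)–+(5,1)≠ +(4,2)–#(4,3)≠ +(4,2)–+(5,2)= #(4,3)–#(4,4)= #(4,3)–+(5,3)≠ #(4,4)–+(4,5)≠ +(4,5)–#(5,5)≠  → 7/10 unlike.
Row 5: +(5,0)–+(5,1)= +(5,1)–+(5,2)= +(5,1)–#(6,1)≠ +(5,2)–+(5,3)= +(5,2)–+(6,2)= +(5,3)–+(6,3)=  → 1/6 unlike.
Row 6: #(6,1)–+(6,2)≠ +(6,2)–+(6,3)= +(6,3)–#(6,4)≠  → 2/3 unlike.
Total adjacent occupied pairs: 55; unlike-type pairs: 29.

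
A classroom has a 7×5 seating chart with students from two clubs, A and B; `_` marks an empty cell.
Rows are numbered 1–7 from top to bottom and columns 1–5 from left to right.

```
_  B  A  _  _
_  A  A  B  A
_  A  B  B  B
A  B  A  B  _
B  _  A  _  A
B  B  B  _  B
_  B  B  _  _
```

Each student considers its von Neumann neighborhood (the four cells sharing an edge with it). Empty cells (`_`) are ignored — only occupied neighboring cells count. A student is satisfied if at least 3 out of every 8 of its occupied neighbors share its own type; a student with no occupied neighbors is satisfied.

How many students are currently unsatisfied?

(1,2)B 0/2 unhappy
(1,3)A 1/2 ok
(2,2)A 2/3 ok
(2,3)A 2/4 ok
(2,4)B 1/3 unhappy
(2,5)A 0/2 unhappy
(3,2)A 1/3 unhappy
(3,3)B 1/4 unhappy
(3,4)B 4/4 ok
(3,5)B 1/2 ok
(4,1)A 0/2 unhappy
(4,2)B 0/3 unhappy
(4,3)A 1/4 unhappy
(4,4)B 1/2 ok
(5,1)B 1/2 ok
(5,3)A 1/2 ok
(5,5)A 0/1 unhappy
(6,1)B 2/2 ok
(6,2)B 3/3 ok
(6,3)B 2/3 ok
(6,5)B 0/1 unhappy
(7,2)B 2/2 ok
(7,3)B 2/2 ok
Unsatisfied: (1,2), (2,4), (2,5), (3,2), (3,3), (4,1), (4,2), (4,3), (5,5), (6,5) — 10 in total.

10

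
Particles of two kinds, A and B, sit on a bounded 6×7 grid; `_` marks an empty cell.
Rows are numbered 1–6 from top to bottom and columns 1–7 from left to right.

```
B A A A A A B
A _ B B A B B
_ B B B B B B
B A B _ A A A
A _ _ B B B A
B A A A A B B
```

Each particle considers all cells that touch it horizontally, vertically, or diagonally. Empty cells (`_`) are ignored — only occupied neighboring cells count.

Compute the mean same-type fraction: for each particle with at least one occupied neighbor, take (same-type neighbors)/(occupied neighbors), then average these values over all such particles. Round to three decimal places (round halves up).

0.485

Row 1: (1,1)B 0/2 · (1,2)A 2/4 · (1,3)A 2/4 · (1,4)A 3/5 · (1,5)A 3/5 · (1,6)A 2/5 · (1,7)B 2/3
Row 2: (2,1)A 1/3 · (2,3)B 4/7 · (2,4)B 4/8 · (2,5)A 3/8 · (2,6)B 5/8 · (2,7)B 4/5
Row 3: (3,2)B 4/6 · (3,3)B 5/6 · (3,4)B 5/7 · (3,5)B 4/7 · (3,6)B 4/8 · (3,7)B 3/5
Row 4: (4,1)B 1/3 · (4,2)A 1/5 · (4,3)B 4/5 · (4,5)A 1/7 · (4,6)A 3/8 · (4,7)A 2/5
Row 5: (5,1)A 2/4 · (5,4)B 2/6 · (5,5)B 3/7 · (5,6)B 3/8 · (5,7)A 2/5
Row 6: (6,1)B 0/2 · (6,2)A 2/3 · (6,3)A 2/3 · (6,4)A 2/4 · (6,5)A 1/5 · (6,6)B 3/5 · (6,7)B 2/3
Sum over 37 particles: 0/2 + 2/4 + 2/4 + 3/5 + 3/5 + 2/5 + 2/3 + 1/3 + 4/7 + 4/8 + 3/8 + 5/8 + 4/5 + 4/6 + 5/6 + 5/7 + 4/7 + 4/8 + 3/5 + 1/3 + 1/5 + 4/5 + 1/7 + 3/8 + 2/5 + 2/4 + 2/6 + 3/7 + 3/8 + 2/5 + 0/2 + 2/3 + 2/3 + 2/4 + 1/5 + 3/5 + 2/3 = 7537/420; mean = 7537/420 ÷ 37 = 7537/15540 = 0.485006… → 0.485.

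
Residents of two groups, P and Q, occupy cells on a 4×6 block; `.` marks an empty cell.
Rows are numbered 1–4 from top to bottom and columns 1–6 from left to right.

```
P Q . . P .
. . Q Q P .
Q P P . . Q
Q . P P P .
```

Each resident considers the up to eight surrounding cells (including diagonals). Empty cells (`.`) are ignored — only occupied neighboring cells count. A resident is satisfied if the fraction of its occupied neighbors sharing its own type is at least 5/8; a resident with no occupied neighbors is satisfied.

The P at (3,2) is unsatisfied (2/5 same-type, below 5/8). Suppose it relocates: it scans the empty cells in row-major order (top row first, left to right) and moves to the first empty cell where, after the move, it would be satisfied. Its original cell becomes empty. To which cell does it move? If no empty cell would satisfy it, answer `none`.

Vacating (3,2). Empty cells in order:
  (1,3): 0/3 same-type → still unsatisfied.
  (1,4): 2/4 same-type → still unsatisfied.
  (1,6): 2/2 same-type → satisfied — stop here.

(1,6)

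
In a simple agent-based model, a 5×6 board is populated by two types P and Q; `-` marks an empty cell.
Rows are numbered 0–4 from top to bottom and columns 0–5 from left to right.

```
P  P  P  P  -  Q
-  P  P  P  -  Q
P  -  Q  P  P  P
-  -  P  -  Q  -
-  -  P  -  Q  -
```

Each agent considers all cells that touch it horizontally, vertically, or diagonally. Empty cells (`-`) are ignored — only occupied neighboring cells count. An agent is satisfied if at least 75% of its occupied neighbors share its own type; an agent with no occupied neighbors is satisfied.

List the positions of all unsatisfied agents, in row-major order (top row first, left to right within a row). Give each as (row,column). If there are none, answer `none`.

(1,5), (2,2), (2,3), (2,4), (2,5), (3,2), (3,4)

Row 0: (0,0)P 2/2 satisfied · (0,1)P 4/4 satisfied · (0,2)P 5/5 satisfied · (0,3)P 3/3 satisfied · (0,5)Q 1/1 satisfied
Row 1: (1,1)P 5/6 satisfied · (1,2)P 6/7 satisfied · (1,3)P 5/6 satisfied · (1,5)Q 1/3 not
Row 2: (2,0)P 1/1 satisfied · (2,2)Q 0/5 not · (2,3)P 4/6 not · (2,4)P 3/5 not · (2,5)P 1/3 not
Row 3: (3,2)P 2/3 not · (3,4)Q 1/4 not
Row 4: (4,2)P 1/1 satisfied · (4,4)Q 1/1 satisfied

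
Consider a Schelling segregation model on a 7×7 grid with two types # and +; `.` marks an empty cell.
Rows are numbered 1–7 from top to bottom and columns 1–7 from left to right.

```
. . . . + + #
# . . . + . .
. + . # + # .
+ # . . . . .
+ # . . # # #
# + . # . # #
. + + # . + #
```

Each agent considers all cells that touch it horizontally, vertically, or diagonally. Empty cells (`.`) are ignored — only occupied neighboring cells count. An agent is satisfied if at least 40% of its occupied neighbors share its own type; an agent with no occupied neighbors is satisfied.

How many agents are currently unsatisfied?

9

Row 1: (1,5)+ 2/2 ok · (1,6)+ 2/3 ok · (1,7)# 0/1 unhappy
Row 2: (2,1)# 0/1 unhappy · (2,5)+ 3/5 ok
Row 3: (3,2)+ 1/3 unhappy · (3,4)# 0/2 unhappy · (3,5)+ 1/3 unhappy · (3,6)# 0/2 unhappy
Row 4: (4,1)+ 2/4 ok · (4,2)# 1/4 unhappy
Row 5: (5,1)+ 2/5 ok · (5,2)# 2/5 ok · (5,5)# 3/3 ok · (5,6)# 4/4 ok · (5,7)# 3/3 ok
Row 6: (6,1)# 1/4 unhappy · (6,2)+ 3/5 ok · (6,4)# 2/3 ok · (6,6)# 5/6 ok · (6,7)# 4/5 ok
Row 7: (7,2)+ 2/3 ok · (7,3)+ 2/4 ok · (7,4)# 1/2 ok · (7,6)+ 0/3 unhappy · (7,7)# 2/3 ok
Unsatisfied: (1,7), (2,1), (3,2), (3,4), (3,5), (3,6), (4,2), (6,1), (7,6) — 9 in total.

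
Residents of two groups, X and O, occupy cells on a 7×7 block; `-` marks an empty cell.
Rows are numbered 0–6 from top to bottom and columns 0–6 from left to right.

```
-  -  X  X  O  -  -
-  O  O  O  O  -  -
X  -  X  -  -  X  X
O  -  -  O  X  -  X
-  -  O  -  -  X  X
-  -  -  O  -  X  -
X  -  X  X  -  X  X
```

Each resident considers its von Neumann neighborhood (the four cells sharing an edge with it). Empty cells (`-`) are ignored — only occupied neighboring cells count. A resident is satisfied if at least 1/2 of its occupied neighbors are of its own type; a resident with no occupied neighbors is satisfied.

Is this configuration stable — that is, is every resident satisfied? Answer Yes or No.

No

(0,2)X 1/2 satisfied
(0,3)X 1/3 not
(0,4)O 1/2 satisfied
(1,1)O 1/1 satisfied
(1,2)O 2/4 satisfied
(1,3)O 2/3 satisfied
(1,4)O 2/2 satisfied
(2,0)X 0/1 not
(2,2)X 0/1 not
(2,5)X 1/1 satisfied
(2,6)X 2/2 satisfied
(3,0)O 0/1 not
(3,3)O 0/1 not
(3,4)X 0/1 not
(3,6)X 2/2 satisfied
(4,2)O 0/0 satisfied
(4,5)X 2/2 satisfied
(4,6)X 2/2 satisfied
(5,3)O 0/1 not
(5,5)X 2/2 satisfied
(6,0)X 0/0 satisfied
(6,2)X 1/1 satisfied
(6,3)X 1/2 satisfied
(6,5)X 2/2 satisfied
(6,6)X 1/1 satisfied
For instance (0,3) has only 1/3 same-type neighbors, below 1/2.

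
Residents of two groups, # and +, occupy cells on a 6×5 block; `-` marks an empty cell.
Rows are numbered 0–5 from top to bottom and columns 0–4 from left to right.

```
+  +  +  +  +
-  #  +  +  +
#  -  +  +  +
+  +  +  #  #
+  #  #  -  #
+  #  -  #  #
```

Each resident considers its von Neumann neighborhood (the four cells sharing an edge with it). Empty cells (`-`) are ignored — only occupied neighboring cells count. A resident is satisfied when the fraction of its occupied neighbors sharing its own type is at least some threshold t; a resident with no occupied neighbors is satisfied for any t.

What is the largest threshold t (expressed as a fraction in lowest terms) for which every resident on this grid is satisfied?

0/1

Row 0: (0,0)+ 1/1 · (0,1)+ 2/3 · (0,2)+ 3/3 · (0,3)+ 3/3 · (0,4)+ 2/2
Row 1: (1,1)# 0/2 · (1,2)+ 3/4 · (1,3)+ 4/4 · (1,4)+ 3/3
Row 2: (2,0)# 0/1 · (2,2)+ 3/3 · (2,3)+ 3/4 · (2,4)+ 2/3
Row 3: (3,0)+ 2/3 · (3,1)+ 2/3 · (3,2)+ 2/4 · (3,3)# 1/3 · (3,4)# 2/3
Row 4: (4,0)+ 2/3 · (4,1)# 2/4 · (4,2)# 1/2 · (4,4)# 2/2
Row 5: (5,0)+ 1/2 · (5,1)# 1/2 · (5,3)# 1/1 · (5,4)# 2/2
The smallest same-type fraction is 0/2 at (1,1), which reduces to 0/1. Any threshold above that leaves this resident unsatisfied.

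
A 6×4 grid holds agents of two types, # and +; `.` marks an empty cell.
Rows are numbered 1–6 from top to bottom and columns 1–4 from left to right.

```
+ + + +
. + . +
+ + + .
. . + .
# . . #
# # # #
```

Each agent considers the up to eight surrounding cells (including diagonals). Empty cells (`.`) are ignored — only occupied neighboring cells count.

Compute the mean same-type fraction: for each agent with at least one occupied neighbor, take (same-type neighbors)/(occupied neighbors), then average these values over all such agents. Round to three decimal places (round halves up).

(1,1)+ 2/2
(1,2)+ 3/3
(1,3)+ 4/4
(1,4)+ 2/2
(2,2)+ 6/6
(2,4)+ 3/3
(3,1)+ 2/2
(3,2)+ 4/4
(3,3)+ 4/4
(4,3)+ 2/3
(5,1)# 2/2
(5,4)# 2/3
(6,1)# 2/2
(6,2)# 3/3
(6,3)# 3/3
(6,4)# 2/2
Sum over 16 agents: 2/2 + 3/3 + 4/4 + 2/2 + 6/6 + 3/3 + 2/2 + 4/4 + 4/4 + 2/3 + 2/2 + 2/3 + 2/2 + 3/3 + 3/3 + 2/2 = 46/3; mean = 46/3 ÷ 16 = 23/24 = 0.958333… → 0.958.

0.958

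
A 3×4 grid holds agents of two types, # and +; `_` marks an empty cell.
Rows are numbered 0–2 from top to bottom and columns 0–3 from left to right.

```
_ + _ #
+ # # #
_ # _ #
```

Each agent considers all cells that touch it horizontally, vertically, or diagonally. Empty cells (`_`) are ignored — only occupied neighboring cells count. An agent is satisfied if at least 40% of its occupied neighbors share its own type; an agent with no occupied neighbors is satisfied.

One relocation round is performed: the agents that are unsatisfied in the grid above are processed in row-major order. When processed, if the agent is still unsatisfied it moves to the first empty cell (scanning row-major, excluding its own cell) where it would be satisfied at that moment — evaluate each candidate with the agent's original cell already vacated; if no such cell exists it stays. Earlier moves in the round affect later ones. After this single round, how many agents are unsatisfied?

Initially unsatisfied (in order): (0,1), (1,0).
  (0,1) → (0,0).
  (1,0): no empty cell satisfies it; stays.
Resulting grid:
+ _ _ #
+ # # #
_ # _ #
Unsatisfied now: (1,0).

1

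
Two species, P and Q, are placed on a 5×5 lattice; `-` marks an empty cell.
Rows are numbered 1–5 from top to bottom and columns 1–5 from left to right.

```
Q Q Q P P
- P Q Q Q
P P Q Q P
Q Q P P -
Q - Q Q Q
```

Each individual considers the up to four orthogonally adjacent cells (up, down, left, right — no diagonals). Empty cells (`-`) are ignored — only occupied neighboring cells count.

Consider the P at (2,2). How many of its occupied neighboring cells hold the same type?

Occupied neighbors of (2,2): (1,2)=Q, (3,2)=P, (2,3)=Q.
Same type (P): 1 of 3.

1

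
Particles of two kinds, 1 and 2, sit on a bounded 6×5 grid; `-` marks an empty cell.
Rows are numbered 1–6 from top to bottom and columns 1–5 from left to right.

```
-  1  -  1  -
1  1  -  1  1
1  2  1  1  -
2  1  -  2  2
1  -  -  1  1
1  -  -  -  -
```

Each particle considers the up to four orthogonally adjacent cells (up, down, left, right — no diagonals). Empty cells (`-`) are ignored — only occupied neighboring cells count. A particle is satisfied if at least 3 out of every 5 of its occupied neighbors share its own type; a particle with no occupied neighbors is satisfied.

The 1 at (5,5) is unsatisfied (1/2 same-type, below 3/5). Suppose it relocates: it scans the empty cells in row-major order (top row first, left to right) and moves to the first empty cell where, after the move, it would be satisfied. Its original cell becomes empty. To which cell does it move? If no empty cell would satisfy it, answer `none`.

(1,1)

Vacating (5,5). Empty cells in order:
  (1,1): 2/2 same-type → satisfied — stop here.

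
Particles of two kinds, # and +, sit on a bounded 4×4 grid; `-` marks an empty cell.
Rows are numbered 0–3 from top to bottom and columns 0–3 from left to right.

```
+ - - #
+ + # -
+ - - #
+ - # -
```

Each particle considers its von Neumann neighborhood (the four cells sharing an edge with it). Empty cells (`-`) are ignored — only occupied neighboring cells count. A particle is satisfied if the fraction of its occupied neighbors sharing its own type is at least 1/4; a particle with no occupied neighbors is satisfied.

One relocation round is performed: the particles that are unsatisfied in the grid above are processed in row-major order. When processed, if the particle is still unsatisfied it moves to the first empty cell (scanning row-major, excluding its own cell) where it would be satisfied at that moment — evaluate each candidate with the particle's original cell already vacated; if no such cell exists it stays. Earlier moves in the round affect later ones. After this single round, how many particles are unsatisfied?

Initially unsatisfied (in order): (1,2).
  (1,2) → (0,2).
Resulting grid:
+ - # #
+ + - -
+ - - #
+ - # -
All satisfied now.

0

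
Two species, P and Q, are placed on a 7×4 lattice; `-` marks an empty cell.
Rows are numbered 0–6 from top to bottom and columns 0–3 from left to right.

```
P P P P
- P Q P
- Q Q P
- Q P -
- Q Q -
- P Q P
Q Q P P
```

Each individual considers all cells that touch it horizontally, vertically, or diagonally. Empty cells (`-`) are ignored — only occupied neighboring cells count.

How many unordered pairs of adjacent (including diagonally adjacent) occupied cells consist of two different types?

Scan each occupied cell's neighbors to the right and below (and the two forward diagonals) so each pair is counted once.
From row 0: 3 unlike of 11 pairs (running 3/11).
From row 1: 6 unlike of 9 pairs (running 9/20).
From row 2: 3 unlike of 7 pairs (running 12/27).
From row 3: 3 unlike of 5 pairs (running 15/32).
From row 4: 3 unlike of 6 pairs (running 18/38).
From row 5: 6 unlike of 10 pairs (running 24/48).
From row 6: 1 unlike of 3 pairs (running 25/51).
Total adjacent occupied pairs: 51; unlike-type pairs: 25.

25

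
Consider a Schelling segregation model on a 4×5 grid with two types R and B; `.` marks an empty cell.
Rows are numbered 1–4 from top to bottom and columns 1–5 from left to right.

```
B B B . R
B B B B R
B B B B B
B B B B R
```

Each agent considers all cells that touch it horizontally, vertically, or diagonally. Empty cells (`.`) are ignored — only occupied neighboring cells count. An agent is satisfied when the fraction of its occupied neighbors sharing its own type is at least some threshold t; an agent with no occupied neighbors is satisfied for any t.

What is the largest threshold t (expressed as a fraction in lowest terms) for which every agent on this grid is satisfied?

0/1

Row 1: (1,1)B 3/3 · (1,2)B 5/5 · (1,3)B 4/4 · (1,5)R 1/2
Row 2: (2,1)B 5/5 · (2,2)B 8/8 · (2,3)B 7/7 · (2,4)B 5/7 · (2,5)R 1/4
Row 3: (3,1)B 5/5 · (3,2)B 8/8 · (3,3)B 8/8 · (3,4)B 6/8 · (3,5)B 3/5
Row 4: (4,1)B 3/3 · (4,2)B 5/5 · (4,3)B 5/5 · (4,4)B 4/5 · (4,5)R 0/3
The smallest same-type fraction is 0/3 at (4,5), which reduces to 0/1. Any threshold above that leaves this agent unsatisfied.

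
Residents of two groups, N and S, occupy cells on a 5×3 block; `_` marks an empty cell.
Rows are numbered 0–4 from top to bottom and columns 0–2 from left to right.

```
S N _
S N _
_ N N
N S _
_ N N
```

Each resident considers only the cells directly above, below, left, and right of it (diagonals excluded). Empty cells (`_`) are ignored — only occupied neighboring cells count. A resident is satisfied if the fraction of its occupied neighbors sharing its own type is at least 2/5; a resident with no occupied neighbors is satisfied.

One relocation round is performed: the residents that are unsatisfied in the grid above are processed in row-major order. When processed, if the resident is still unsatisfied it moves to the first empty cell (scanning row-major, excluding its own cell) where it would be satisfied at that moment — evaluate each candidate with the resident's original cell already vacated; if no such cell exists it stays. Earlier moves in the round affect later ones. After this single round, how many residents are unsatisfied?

Initially unsatisfied (in order): (3,0), (3,1).
  (3,0) → (0,2).
  (3,1) → (2,0).
Resulting grid:
S N N
S N _
S N N
_ _ _
_ N N
All satisfied now.

0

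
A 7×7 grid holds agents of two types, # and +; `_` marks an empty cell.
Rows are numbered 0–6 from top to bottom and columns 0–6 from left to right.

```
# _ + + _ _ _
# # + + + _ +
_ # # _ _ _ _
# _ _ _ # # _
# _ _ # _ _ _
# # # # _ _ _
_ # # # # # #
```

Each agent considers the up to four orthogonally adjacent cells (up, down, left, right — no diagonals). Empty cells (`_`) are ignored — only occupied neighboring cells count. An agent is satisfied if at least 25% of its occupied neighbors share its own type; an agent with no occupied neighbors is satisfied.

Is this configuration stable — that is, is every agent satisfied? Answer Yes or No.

Yes

Row 0: (0,0)# 1/1 satisfied · (0,2)+ 2/2 satisfied · (0,3)+ 2/2 satisfied
Row 1: (1,0)# 2/2 satisfied · (1,1)# 2/3 satisfied · (1,2)+ 2/4 satisfied · (1,3)+ 3/3 satisfied · (1,4)+ 1/1 satisfied · (1,6)+ 0/0 satisfied
Row 2: (2,1)# 2/2 satisfied · (2,2)# 1/2 satisfied
Row 3: (3,0)# 1/1 satisfied · (3,4)# 1/1 satisfied · (3,5)# 1/1 satisfied
Row 4: (4,0)# 2/2 satisfied · (4,3)# 1/1 satisfied
Row 5: (5,0)# 2/2 satisfied · (5,1)# 3/3 satisfied · (5,2)# 3/3 satisfied · (5,3)# 3/3 satisfied
Row 6: (6,1)# 2/2 satisfied · (6,2)# 3/3 satisfied · (6,3)# 3/3 satisfied · (6,4)# 2/2 satisfied · (6,5)# 2/2 satisfied · (6,6)# 1/1 satisfied
All meet the threshold, so the configuration is stable.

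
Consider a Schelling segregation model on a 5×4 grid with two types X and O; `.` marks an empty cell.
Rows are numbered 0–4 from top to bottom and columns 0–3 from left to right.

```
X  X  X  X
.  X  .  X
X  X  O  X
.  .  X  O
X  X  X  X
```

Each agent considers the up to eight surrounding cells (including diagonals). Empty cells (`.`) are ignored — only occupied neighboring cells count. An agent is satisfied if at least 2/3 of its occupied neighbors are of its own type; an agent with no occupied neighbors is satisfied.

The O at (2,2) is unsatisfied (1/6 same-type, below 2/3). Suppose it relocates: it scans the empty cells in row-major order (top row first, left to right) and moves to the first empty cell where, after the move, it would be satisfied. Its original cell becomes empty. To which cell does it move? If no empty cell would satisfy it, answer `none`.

none

Vacating (2,2). Empty cells in order:
  (1,0): 0/5 same-type → still unsatisfied.
  (1,2): 0/7 same-type → still unsatisfied.
  (3,0): 0/4 same-type → still unsatisfied.
  (3,1): 0/6 same-type → still unsatisfied.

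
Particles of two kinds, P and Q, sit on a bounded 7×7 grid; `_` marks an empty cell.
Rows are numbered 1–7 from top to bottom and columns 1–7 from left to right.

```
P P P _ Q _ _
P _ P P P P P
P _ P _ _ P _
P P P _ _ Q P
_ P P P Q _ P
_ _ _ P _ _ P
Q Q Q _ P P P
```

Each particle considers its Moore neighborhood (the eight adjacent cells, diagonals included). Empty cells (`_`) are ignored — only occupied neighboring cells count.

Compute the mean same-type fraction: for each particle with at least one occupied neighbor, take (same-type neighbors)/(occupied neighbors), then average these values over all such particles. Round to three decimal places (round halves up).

(1,1)P 2/2
(1,2)P 4/4
(1,3)P 3/3
(1,5)Q 0/3
(2,1)P 3/3
(2,3)P 4/4
(2,4)P 4/5
(2,5)P 3/4
(2,6)P 3/4
(2,7)P 2/2
(3,1)P 3/3
(3,3)P 4/4
(3,6)P 4/5
(4,1)P 3/3
(4,2)P 6/6
(4,3)P 5/5
(4,6)Q 1/4
(4,7)P 2/3
(5,2)P 4/4
(5,3)P 5/5
(5,4)P 3/4
(5,5)Q 1/3
(5,7)P 2/3
(6,4)P 3/5
(6,7)P 3/3
(7,1)Q 1/1
(7,2)Q 2/2
(7,3)Q 1/2
(7,5)P 2/2
(7,6)P 3/3
(7,7)P 2/2
Sum over 31 particles: 2/2 + 4/4 + 3/3 + 0/3 + 3/3 + 4/4 + 4/5 + 3/4 + 3/4 + 2/2 + 3/3 + 4/4 + 4/5 + 3/3 + 6/6 + 5/5 + 1/4 + 2/3 + 4/4 + 5/5 + 3/4 + 1/3 + 2/3 + 3/5 + 3/3 + 1/1 + 2/2 + 1/2 + 2/2 + 3/3 + 2/2 = 388/15; mean = 388/15 ÷ 31 = 388/465 = 0.834408… → 0.834.

0.834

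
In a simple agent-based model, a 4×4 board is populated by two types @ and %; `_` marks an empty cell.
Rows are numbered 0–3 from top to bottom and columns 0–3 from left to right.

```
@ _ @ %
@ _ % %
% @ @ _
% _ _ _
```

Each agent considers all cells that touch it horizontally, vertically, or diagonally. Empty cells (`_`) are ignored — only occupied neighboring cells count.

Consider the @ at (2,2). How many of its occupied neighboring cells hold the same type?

Occupied neighbors of (2,2): (1,2)=%, (1,3)=%, (2,1)=@.
Same type (@): 1 of 3.

1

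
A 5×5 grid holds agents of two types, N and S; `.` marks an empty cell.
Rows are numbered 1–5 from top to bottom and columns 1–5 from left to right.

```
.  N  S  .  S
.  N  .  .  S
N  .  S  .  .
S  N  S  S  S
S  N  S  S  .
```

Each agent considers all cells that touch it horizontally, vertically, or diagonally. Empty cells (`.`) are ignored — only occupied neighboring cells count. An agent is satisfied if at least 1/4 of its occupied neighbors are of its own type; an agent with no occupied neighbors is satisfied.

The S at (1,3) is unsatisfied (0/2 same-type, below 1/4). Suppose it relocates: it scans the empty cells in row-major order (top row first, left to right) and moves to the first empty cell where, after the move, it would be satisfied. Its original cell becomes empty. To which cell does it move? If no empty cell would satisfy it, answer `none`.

Vacating (1,3). Empty cells in order:
  (1,1): 0/2 same-type → still unsatisfied.
  (1,4): 2/2 same-type → satisfied — stop here.

(1,4)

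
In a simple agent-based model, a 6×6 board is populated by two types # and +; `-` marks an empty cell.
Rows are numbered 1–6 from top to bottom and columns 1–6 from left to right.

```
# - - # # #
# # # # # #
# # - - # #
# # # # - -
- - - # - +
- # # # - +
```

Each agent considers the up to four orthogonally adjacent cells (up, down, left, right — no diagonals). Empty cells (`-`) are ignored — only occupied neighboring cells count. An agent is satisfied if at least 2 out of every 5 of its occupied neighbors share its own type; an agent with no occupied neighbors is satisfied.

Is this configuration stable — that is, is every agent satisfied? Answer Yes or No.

(1,1)# 1/1 ✓
(1,4)# 2/2 ✓
(1,5)# 3/3 ✓
(1,6)# 2/2 ✓
(2,1)# 3/3 ✓
(2,2)# 3/3 ✓
(2,3)# 2/2 ✓
(2,4)# 3/3 ✓
(2,5)# 4/4 ✓
(2,6)# 3/3 ✓
(3,1)# 3/3 ✓
(3,2)# 3/3 ✓
(3,5)# 2/2 ✓
(3,6)# 2/2 ✓
(4,1)# 2/2 ✓
(4,2)# 3/3 ✓
(4,3)# 2/2 ✓
(4,4)# 2/2 ✓
(5,4)# 2/2 ✓
(5,6)+ 1/1 ✓
(6,2)# 1/1 ✓
(6,3)# 2/2 ✓
(6,4)# 2/2 ✓
(6,6)+ 1/1 ✓
All meet the threshold, so the configuration is stable.

Yes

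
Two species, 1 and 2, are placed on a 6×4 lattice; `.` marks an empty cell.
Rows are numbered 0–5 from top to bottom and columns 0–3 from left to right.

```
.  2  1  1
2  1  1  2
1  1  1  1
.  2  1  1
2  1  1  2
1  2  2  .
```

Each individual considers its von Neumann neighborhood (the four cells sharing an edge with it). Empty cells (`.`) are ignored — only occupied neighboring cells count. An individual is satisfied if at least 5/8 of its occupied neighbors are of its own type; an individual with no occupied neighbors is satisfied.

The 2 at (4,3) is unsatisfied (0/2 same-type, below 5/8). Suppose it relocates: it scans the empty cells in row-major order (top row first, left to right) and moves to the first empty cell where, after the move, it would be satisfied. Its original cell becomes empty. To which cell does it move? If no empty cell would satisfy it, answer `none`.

(0,0)

Vacating (4,3). Empty cells in order:
  (0,0): 2/2 same-type → satisfied — stop here.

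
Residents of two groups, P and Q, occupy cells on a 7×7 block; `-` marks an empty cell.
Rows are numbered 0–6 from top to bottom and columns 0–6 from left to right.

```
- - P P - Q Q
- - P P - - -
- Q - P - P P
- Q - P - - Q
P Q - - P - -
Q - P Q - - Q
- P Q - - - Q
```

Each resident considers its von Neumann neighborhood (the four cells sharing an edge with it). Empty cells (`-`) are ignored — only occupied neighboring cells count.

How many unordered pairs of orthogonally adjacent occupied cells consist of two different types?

6

Scan each occupied cell's neighbors to the right and below so each pair is counted once.
Row 0: P(0,2)–P(0,3)= P(0,2)–P(1,2)= P(0,3)–P(1,3)= Q(0,5)–Q(0,6)=  → 0/4 unlike.
Row 1: P(1,2)–P(1,3)= P(1,3)–P(2,3)=  → 0/2 unlike.
Row 2: Q(2,1)–Q(3,1)= P(2,3)–P(3,3)= P(2,5)–P(2,6)= P(2,6)–Q(3,6)≠  → 1/4 unlike.
Row 3: Q(3,1)–Q(4,1)=  → 0/1 unlike.
Row 4: P(4,0)–Q(4,1)≠ P(4,0)–Q(5,0)≠  → 2/2 unlike.
Row 5: P(5,2)–Q(5,3)≠ P(5,2)–Q(6,2)≠ Q(5,6)–Q(6,6)=  → 2/3 unlike.
Row 6: P(6,1)–Q(6,2)≠  → 1/1 unlike.
Total adjacent occupied pairs: 17; unlike-type pairs: 6.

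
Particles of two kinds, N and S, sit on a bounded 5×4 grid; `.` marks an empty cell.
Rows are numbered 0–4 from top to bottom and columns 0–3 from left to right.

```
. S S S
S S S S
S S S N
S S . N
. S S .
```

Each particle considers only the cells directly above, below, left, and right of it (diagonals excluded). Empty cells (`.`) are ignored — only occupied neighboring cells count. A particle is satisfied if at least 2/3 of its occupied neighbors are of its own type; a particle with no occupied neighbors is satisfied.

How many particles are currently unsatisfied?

(0,1)S 2/2 ok
(0,2)S 3/3 ok
(0,3)S 2/2 ok
(1,0)S 2/2 ok
(1,1)S 4/4 ok
(1,2)S 4/4 ok
(1,3)S 2/3 ok
(2,0)S 3/3 ok
(2,1)S 4/4 ok
(2,2)S 2/3 ok
(2,3)N 1/3 unhappy
(3,0)S 2/2 ok
(3,1)S 3/3 ok
(3,3)N 1/1 ok
(4,1)S 2/2 ok
(4,2)S 1/1 ok
Unsatisfied: (2,3) — 1 in total.

1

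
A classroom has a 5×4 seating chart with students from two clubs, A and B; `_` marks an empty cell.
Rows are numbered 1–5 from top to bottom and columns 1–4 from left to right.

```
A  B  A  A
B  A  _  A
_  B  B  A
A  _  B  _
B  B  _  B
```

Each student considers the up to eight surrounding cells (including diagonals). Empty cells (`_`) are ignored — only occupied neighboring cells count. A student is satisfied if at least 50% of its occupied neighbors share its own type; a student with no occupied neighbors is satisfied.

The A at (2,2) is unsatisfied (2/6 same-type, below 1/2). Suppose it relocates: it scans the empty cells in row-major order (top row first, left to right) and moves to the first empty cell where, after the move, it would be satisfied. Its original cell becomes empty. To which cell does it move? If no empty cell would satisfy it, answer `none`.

(2,3)

Vacating (2,2). Empty cells in order:
  (2,3): 4/7 same-type → satisfied — stop here.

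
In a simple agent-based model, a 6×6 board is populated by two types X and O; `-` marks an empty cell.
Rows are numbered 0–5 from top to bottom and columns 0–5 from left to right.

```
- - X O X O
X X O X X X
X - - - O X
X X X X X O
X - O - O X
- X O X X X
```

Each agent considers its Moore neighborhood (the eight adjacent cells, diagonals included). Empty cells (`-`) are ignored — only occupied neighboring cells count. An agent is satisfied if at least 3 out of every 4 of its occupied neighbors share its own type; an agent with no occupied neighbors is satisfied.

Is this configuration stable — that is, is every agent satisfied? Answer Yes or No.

Row 0: (0,2)X 2/4 not · (0,3)O 1/5 not · (0,4)X 3/5 not · (0,5)O 0/3 not
Row 1: (1,0)X 2/2 satisfied · (1,1)X 3/4 satisfied · (1,2)O 1/4 not · (1,3)X 3/6 not · (1,4)X 4/7 not · (1,5)X 3/5 not
Row 2: (2,0)X 4/4 satisfied · (2,4)O 1/7 not · (2,5)X 3/5 not
Row 3: (3,0)X 3/3 satisfied · (3,1)X 4/5 satisfied · (3,2)X 2/3 not · (3,3)X 2/5 not · (3,4)X 3/6 not · (3,5)O 2/5 not
Row 4: (4,0)X 3/3 satisfied · (4,2)O 1/6 not · (4,4)O 1/7 not · (4,5)X 3/5 not
Row 5: (5,1)X 1/3 not · (5,2)O 1/3 not · (5,3)X 1/4 not · (5,4)X 3/4 satisfied · (5,5)X 2/3 not
For instance (0,2) has only 2/4 same-type neighbors, below 3/4.

No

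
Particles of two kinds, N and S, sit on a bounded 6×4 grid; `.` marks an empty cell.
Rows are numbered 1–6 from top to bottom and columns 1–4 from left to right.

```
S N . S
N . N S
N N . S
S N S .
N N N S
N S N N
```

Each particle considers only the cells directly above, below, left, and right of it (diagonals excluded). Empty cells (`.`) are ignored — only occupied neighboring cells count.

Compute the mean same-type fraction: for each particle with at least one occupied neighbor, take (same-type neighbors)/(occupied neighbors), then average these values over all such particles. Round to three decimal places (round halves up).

(1,1)S 0/2
(1,2)N 0/1
(1,4)S 1/1
(2,1)N 1/2
(2,3)N 0/1
(2,4)S 2/3
(3,1)N 2/3
(3,2)N 2/2
(3,4)S 1/1
(4,1)S 0/3
(4,2)N 2/4
(4,3)S 0/2
(5,1)N 2/3
(5,2)N 3/4
(5,3)N 2/4
(5,4)S 0/2
(6,1)N 1/2
(6,2)S 0/3
(6,3)N 2/3
(6,4)N 1/2
Sum over 20 particles: 0/2 + 0/1 + 1/1 + 1/2 + 0/1 + 2/3 + 2/3 + 2/2 + 1/1 + 0/3 + 2/4 + 0/2 + 2/3 + 3/4 + 2/4 + 0/2 + 1/2 + 0/3 + 2/3 + 1/2 = 107/12; mean = 107/12 ÷ 20 = 107/240 = 0.445833… → 0.446.

0.446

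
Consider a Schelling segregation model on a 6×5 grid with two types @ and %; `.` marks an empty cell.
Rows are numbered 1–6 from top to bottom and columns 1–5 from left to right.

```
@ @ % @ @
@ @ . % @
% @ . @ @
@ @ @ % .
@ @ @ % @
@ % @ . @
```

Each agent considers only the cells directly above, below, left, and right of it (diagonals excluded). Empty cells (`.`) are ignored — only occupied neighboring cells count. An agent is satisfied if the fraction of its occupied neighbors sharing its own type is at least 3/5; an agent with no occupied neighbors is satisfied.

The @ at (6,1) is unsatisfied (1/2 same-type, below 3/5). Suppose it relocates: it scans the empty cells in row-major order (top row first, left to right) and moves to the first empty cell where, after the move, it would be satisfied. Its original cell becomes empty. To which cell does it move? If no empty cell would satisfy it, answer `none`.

Vacating (6,1). Empty cells in order:
  (2,3): 1/3 same-type → still unsatisfied.
  (3,3): 3/3 same-type → satisfied — stop here.

(3,3)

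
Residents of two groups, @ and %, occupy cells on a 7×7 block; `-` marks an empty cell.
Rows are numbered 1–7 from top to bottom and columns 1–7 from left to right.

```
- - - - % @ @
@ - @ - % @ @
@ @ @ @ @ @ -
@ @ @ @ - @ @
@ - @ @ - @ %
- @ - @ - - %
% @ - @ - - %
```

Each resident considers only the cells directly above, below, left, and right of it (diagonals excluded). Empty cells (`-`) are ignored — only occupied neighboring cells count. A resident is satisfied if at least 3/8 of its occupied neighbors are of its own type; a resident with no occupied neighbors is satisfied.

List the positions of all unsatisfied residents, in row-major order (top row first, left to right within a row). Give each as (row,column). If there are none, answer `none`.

Row 1: (1,5)% 1/2 satisfied · (1,6)@ 2/3 satisfied · (1,7)@ 2/2 satisfied
Row 2: (2,1)@ 1/1 satisfied · (2,3)@ 1/1 satisfied · (2,5)% 1/3 not · (2,6)@ 3/4 satisfied · (2,7)@ 2/2 satisfied
Row 3: (3,1)@ 3/3 satisfied · (3,2)@ 3/3 satisfied · (3,3)@ 4/4 satisfied · (3,4)@ 3/3 satisfied · (3,5)@ 2/3 satisfied · (3,6)@ 3/3 satisfied
Row 4: (4,1)@ 3/3 satisfied · (4,2)@ 3/3 satisfied · (4,3)@ 4/4 satisfied · (4,4)@ 3/3 satisfied · (4,6)@ 3/3 satisfied · (4,7)@ 1/2 satisfied
Row 5: (5,1)@ 1/1 satisfied · (5,3)@ 2/2 satisfied · (5,4)@ 3/3 satisfied · (5,6)@ 1/2 satisfied · (5,7)% 1/3 not
Row 6: (6,2)@ 1/1 satisfied · (6,4)@ 2/2 satisfied · (6,7)% 2/2 satisfied
Row 7: (7,1)% 0/1 not · (7,2)@ 1/2 satisfied · (7,4)@ 1/1 satisfied · (7,7)% 1/1 satisfied

(2,5), (5,7), (7,1)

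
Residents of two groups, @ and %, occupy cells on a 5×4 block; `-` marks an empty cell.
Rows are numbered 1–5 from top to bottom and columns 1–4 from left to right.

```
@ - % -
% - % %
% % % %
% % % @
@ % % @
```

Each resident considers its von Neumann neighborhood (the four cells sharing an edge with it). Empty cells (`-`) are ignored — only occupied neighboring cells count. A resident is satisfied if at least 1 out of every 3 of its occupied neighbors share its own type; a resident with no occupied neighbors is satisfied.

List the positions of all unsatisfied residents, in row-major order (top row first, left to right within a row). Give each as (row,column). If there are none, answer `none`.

(1,1)@ 0/1 unhappy
(1,3)% 1/1 ok
(2,1)% 1/2 ok
(2,3)% 3/3 ok
(2,4)% 2/2 ok
(3,1)% 3/3 ok
(3,2)% 3/3 ok
(3,3)% 4/4 ok
(3,4)% 2/3 ok
(4,1)% 2/3 ok
(4,2)% 4/4 ok
(4,3)% 3/4 ok
(4,4)@ 1/3 ok
(5,1)@ 0/2 unhappy
(5,2)% 2/3 ok
(5,3)% 2/3 ok
(5,4)@ 1/2 ok

(1,1), (5,1)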